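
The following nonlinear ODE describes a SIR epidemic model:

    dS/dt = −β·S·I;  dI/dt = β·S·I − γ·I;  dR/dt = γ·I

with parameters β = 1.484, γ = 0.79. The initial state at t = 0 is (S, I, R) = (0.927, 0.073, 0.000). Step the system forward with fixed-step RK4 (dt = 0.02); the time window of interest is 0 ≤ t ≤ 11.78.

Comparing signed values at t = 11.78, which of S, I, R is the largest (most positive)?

t=0.000: state=(0.927, 0.073, 0.000)
step 1 (dt=0.02): k1=(-0.100, 0.043, 0.058), k2=(-0.101, 0.043, 0.058), k3=(-0.101, 0.043, 0.058), k4=(-0.101, 0.043, 0.058); state += dt/6·(k1+2k2+2k3+k4)
t=0.020: state=(0.925, 0.074, 0.001)
t=0.040: state=(0.923, 0.075, 0.002)
t=0.060: state=(0.921, 0.076, 0.004)
continuing one RK4 step at a time; state shown every 25 steps (Δt=0.5):
t=0.500: state=(0.871, 0.096, 0.033)
t=1.000: state=(0.804, 0.120, 0.076)
t=1.500: state=(0.729, 0.143, 0.128)
t=2.000: state=(0.651, 0.161, 0.188)
t=2.500: state=(0.575, 0.171, 0.254)
t=3.000: state=(0.506, 0.172, 0.322)
t=3.500: state=(0.447, 0.165, 0.389)
t=4.000: state=(0.397, 0.152, 0.451)
t=4.500: state=(0.357, 0.135, 0.508)
t=5.000: state=(0.325, 0.117, 0.558)
t=5.500: state=(0.300, 0.099, 0.601)
t=6.000: state=(0.280, 0.083, 0.637)
t=6.500: state=(0.265, 0.068, 0.666)
t=7.000: state=(0.253, 0.056, 0.691)
t=7.500: state=(0.244, 0.045, 0.711)
t=8.000: state=(0.237, 0.036, 0.727)
t=8.500: state=(0.231, 0.029, 0.740)
t=9.000: state=(0.226, 0.023, 0.750)
t=9.500: state=(0.223, 0.019, 0.758)
t=10.000: state=(0.220, 0.015, 0.765)
t=10.500: state=(0.218, 0.012, 0.770)
t=11.000: state=(0.216, 0.009, 0.774)
t=11.500: state=(0.215, 0.007, 0.778)
t=11.780: state=(0.215, 0.006, 0.779)
compare at T: S=0.215, I=0.006, R=0.779

largest component: R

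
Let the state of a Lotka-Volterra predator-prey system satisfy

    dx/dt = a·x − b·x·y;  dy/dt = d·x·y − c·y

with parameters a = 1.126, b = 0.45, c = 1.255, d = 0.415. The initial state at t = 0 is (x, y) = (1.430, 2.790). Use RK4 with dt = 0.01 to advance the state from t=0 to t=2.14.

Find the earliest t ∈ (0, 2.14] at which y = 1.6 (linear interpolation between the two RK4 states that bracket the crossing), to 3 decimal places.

t = 0.869

t=0.000: state=(1.430, 2.790)
step 1 (dt=0.01): k1=(-0.185, -1.846), k2=(-0.179, -1.841), k3=(-0.179, -1.841), k4=(-0.173, -1.836); state += dt/6·(k1+2k2+2k3+k4)
t=0.010: state=(1.428, 2.772)
t=0.020: state=(1.427, 2.753)
t=0.030: state=(1.425, 2.735)
continuing one RK4 step at a time; state shown every 10 steps (Δt=0.1):
t=0.100: state=(1.417, 2.611)
t=0.200: state=(1.416, 2.442)
t=0.300: state=(1.425, 2.285)
t=0.400: state=(1.444, 2.139)
t=0.500: state=(1.472, 2.004)
t=0.600: state=(1.510, 1.880)
t=0.700: state=(1.556, 1.768)
t=0.800: state=(1.613, 1.665)
t=0.860: state=(1.651, 1.608)
next step: t=0.870: state=(1.657, 1.599) — y has crossed 1.6
linear interpolation between t=0.860 (1.60828) and t=0.870 (1.59916) → t≈0.869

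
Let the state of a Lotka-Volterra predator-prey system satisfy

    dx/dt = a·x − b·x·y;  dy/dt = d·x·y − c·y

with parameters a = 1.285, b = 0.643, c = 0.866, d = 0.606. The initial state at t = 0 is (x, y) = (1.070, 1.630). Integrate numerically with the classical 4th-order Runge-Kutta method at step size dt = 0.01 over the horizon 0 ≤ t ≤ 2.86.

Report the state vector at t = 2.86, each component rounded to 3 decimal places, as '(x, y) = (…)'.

(x, y) = (1.923, 2.327)

t=0.000: state=(1.070, 1.630)
step 1 (dt=0.01): k1=(0.253, -0.355), k2=(0.255, -0.353), k3=(0.255, -0.353), k4=(0.257, -0.351); state += dt/6·(k1+2k2+2k3+k4)
t=0.010: state=(1.073, 1.626)
t=0.020: state=(1.075, 1.623)
t=0.030: state=(1.078, 1.620)
continuing one RK4 step at a time; state shown every 10 steps (Δt=0.1):
t=0.100: state=(1.097, 1.596)
t=0.200: state=(1.127, 1.566)
t=0.300: state=(1.160, 1.539)
t=0.400: state=(1.195, 1.516)
t=0.500: state=(1.234, 1.496)
t=0.600: state=(1.275, 1.480)
t=0.700: state=(1.319, 1.468)
t=0.800: state=(1.365, 1.461)
t=0.900: state=(1.413, 1.457)
t=1.000: state=(1.463, 1.458)
t=1.100: state=(1.515, 1.463)
t=1.200: state=(1.567, 1.473)
t=1.300: state=(1.620, 1.488)
t=1.400: state=(1.673, 1.508)
t=1.500: state=(1.726, 1.532)
t=1.600: state=(1.776, 1.563)
t=1.700: state=(1.825, 1.598)
t=1.800: state=(1.870, 1.639)
t=1.900: state=(1.911, 1.686)
t=2.000: state=(1.947, 1.738)
t=2.100: state=(1.976, 1.795)
t=2.200: state=(1.998, 1.857)
t=2.300: state=(2.012, 1.923)
t=2.400: state=(2.017, 1.992)
t=2.500: state=(2.014, 2.064)
t=2.600: state=(2.000, 2.138)
t=2.700: state=(1.978, 2.212)
t=2.800: state=(1.946, 2.285)
t=2.860: state=(1.923, 2.327)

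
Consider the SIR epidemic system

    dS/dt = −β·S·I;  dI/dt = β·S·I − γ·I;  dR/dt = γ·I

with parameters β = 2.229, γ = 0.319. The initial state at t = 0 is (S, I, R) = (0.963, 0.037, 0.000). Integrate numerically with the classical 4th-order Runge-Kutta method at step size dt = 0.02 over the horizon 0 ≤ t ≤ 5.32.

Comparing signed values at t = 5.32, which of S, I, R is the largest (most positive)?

t=0.000: state=(0.963, 0.037, 0.000)
step 1 (dt=0.02): k1=(-0.079, 0.068, 0.012), k2=(-0.081, 0.069, 0.012), k3=(-0.081, 0.069, 0.012), k4=(-0.082, 0.070, 0.012); state += dt/6·(k1+2k2+2k3+k4)
t=0.020: state=(0.961, 0.038, 0.000)
t=0.040: state=(0.960, 0.040, 0.000)
t=0.060: state=(0.958, 0.041, 0.001)
continuing one RK4 step at a time; state shown every 10 steps (Δt=0.2):
t=0.200: state=(0.944, 0.053, 0.003)
t=0.400: state=(0.918, 0.075, 0.007)
t=0.600: state=(0.882, 0.106, 0.013)
t=0.800: state=(0.834, 0.146, 0.021)
t=1.000: state=(0.773, 0.195, 0.031)
t=1.200: state=(0.699, 0.255, 0.046)
t=1.400: state=(0.615, 0.321, 0.064)
t=1.600: state=(0.525, 0.388, 0.087)
t=1.800: state=(0.436, 0.451, 0.113)
t=2.000: state=(0.352, 0.504, 0.144)
t=2.200: state=(0.279, 0.544, 0.177)
t=2.400: state=(0.217, 0.570, 0.213)
t=2.600: state=(0.168, 0.582, 0.250)
t=2.800: state=(0.130, 0.583, 0.287)
t=3.000: state=(0.100, 0.576, 0.324)
t=3.200: state=(0.078, 0.562, 0.360)
t=3.400: state=(0.061, 0.544, 0.396)
t=3.600: state=(0.048, 0.522, 0.430)
t=3.800: state=(0.038, 0.500, 0.462)
t=4.000: state=(0.031, 0.476, 0.494)
t=4.200: state=(0.025, 0.452, 0.523)
t=4.400: state=(0.020, 0.428, 0.551)
t=4.600: state=(0.017, 0.405, 0.578)
t=4.800: state=(0.014, 0.383, 0.603)
t=5.000: state=(0.012, 0.361, 0.627)
t=5.200: state=(0.010, 0.341, 0.649)
t=5.320: state=(0.009, 0.329, 0.662)
compare at T: S=0.009, I=0.329, R=0.662

largest component: R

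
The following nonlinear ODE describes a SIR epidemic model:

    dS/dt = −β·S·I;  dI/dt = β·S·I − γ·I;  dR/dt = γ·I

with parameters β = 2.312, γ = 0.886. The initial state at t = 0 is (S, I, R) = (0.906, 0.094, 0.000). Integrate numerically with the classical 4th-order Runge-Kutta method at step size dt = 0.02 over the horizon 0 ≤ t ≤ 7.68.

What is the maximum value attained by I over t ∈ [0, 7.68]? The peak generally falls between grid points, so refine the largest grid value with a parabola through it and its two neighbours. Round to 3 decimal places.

t=0.000: state=(0.906, 0.094, 0.000)
step 1 (dt=0.02): k1=(-0.197, 0.114, 0.083), k2=(-0.199, 0.115, 0.084), k3=(-0.199, 0.115, 0.084), k4=(-0.201, 0.115, 0.085); state += dt/6·(k1+2k2+2k3+k4)
t=0.020: state=(0.902, 0.096, 0.002)
t=0.040: state=(0.898, 0.099, 0.003)
t=0.060: state=(0.894, 0.101, 0.005)
continuing one RK4 step at a time; state shown every 25 steps (Δt=0.5):
t=0.500: state=(0.783, 0.161, 0.056)
t=1.000: state=(0.623, 0.234, 0.144)
t=1.500: state=(0.461, 0.280, 0.259)
t=2.000: state=(0.332, 0.283, 0.385)
t=2.500: state=(0.243, 0.253, 0.505)
t=3.000: state=(0.186, 0.207, 0.607)
t=3.500: state=(0.150, 0.161, 0.688)
t=4.000: state=(0.128, 0.122, 0.751)
t=4.500: state=(0.113, 0.090, 0.797)
t=5.000: state=(0.104, 0.065, 0.831)
t=5.500: state=(0.097, 0.047, 0.856)
t=6.000: state=(0.093, 0.034, 0.874)
t=6.500: state=(0.090, 0.024, 0.886)
t=7.000: state=(0.088, 0.017, 0.895)
t=7.500: state=(0.086, 0.012, 0.902)
t=7.680: state=(0.086, 0.011, 0.904)
largest grid value and its neighbours: I(1.760)=0.28701, I(1.780)=0.28705, I(1.800)=0.28702
parabola through these three points peaks at t≈1.781 with I≈0.28705

max I = 0.287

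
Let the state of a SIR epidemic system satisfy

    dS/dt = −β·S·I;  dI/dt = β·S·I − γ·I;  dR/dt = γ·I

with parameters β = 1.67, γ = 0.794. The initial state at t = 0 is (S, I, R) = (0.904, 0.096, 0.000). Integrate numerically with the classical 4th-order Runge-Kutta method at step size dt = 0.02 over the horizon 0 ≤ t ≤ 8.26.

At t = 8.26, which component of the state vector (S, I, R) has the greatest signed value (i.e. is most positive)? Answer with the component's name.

largest component: R

t=0.000: state=(0.904, 0.096, 0.000)
step 1 (dt=0.02): k1=(-0.145, 0.069, 0.076), k2=(-0.146, 0.069, 0.077), k3=(-0.146, 0.069, 0.077), k4=(-0.147, 0.069, 0.077); state += dt/6·(k1+2k2+2k3+k4)
t=0.020: state=(0.901, 0.097, 0.002)
t=0.040: state=(0.898, 0.099, 0.003)
t=0.060: state=(0.895, 0.100, 0.005)
continuing one RK4 step at a time; state shown every 25 steps (Δt=0.5):
t=0.500: state=(0.822, 0.133, 0.045)
t=1.000: state=(0.724, 0.170, 0.106)
t=1.500: state=(0.620, 0.201, 0.180)
t=2.000: state=(0.520, 0.217, 0.263)
t=2.500: state=(0.433, 0.217, 0.350)
t=3.000: state=(0.363, 0.203, 0.434)
t=3.500: state=(0.309, 0.181, 0.510)
t=4.000: state=(0.269, 0.155, 0.577)
t=4.500: state=(0.239, 0.128, 0.633)
t=5.000: state=(0.217, 0.104, 0.679)
t=5.500: state=(0.200, 0.083, 0.716)
t=6.000: state=(0.188, 0.066, 0.746)
t=6.500: state=(0.179, 0.052, 0.769)
t=7.000: state=(0.173, 0.040, 0.787)
t=7.500: state=(0.168, 0.031, 0.801)
t=8.000: state=(0.164, 0.024, 0.812)
t=8.260: state=(0.162, 0.021, 0.817)
compare at T: S=0.162, I=0.021, R=0.817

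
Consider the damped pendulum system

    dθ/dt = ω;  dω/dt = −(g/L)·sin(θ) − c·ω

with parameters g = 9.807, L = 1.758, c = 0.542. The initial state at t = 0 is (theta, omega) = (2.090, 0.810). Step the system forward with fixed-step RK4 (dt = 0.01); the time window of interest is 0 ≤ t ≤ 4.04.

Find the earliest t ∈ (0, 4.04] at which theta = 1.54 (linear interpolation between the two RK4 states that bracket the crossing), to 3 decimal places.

t = 0.688

t=0.000: state=(2.090, 0.810)
step 1 (dt=0.01): k1=(0.810, -5.282), k2=(0.784, -5.257), k3=(0.784, -5.257), k4=(0.757, -5.232); state += dt/6·(k1+2k2+2k3+k4)
t=0.010: state=(2.098, 0.757)
t=0.020: state=(2.105, 0.705)
t=0.030: state=(2.112, 0.654)
continuing one RK4 step at a time; state shown every 20 steps (Δt=0.2):
t=0.200: state=(2.152, -0.165)
t=0.400: state=(2.029, -1.058)
t=0.600: state=(1.729, -1.949)
t=0.680: state=(1.559, -2.301)
next step: t=0.690: state=(1.536, -2.344) — theta has crossed 1.54
linear interpolation between t=0.680 (1.55886) and t=0.690 (1.53563) → t≈0.688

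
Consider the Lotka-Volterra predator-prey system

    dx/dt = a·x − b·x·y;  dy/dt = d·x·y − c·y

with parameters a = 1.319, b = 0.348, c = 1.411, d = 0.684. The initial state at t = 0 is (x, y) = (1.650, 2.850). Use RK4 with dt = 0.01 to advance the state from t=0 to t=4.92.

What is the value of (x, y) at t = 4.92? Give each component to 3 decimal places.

t=0.000: state=(1.650, 2.850)
step 1 (dt=0.01): k1=(0.540, -0.805), k2=(0.543, -0.798), k3=(0.543, -0.798), k4=(0.546, -0.792); state += dt/6·(k1+2k2+2k3+k4)
t=0.010: state=(1.655, 2.842)
t=0.020: state=(1.661, 2.834)
t=0.030: state=(1.666, 2.826)
continuing one RK4 step at a time; state shown every 20 steps (Δt=0.2):
t=0.200: state=(1.770, 2.715)
t=0.400: state=(1.914, 2.634)
t=0.600: state=(2.077, 2.609)
t=0.800: state=(2.253, 2.645)
t=1.000: state=(2.432, 2.749)
t=1.200: state=(2.600, 2.925)
t=1.400: state=(2.738, 3.179)
t=1.600: state=(2.826, 3.511)
t=1.800: state=(2.843, 3.905)
t=2.000: state=(2.779, 4.330)
t=2.200: state=(2.638, 4.733)
t=2.400: state=(2.442, 5.055)
t=2.600: state=(2.219, 5.244)
t=2.800: state=(2.002, 5.277)
t=3.000: state=(1.811, 5.163)
t=3.200: state=(1.658, 4.934)
t=3.400: state=(1.547, 4.631)
t=3.600: state=(1.476, 4.292)
t=3.800: state=(1.442, 3.950)
t=4.000: state=(1.443, 3.628)
t=4.200: state=(1.474, 3.339)
t=4.400: state=(1.535, 3.092)
t=4.600: state=(1.623, 2.893)
t=4.800: state=(1.737, 2.745)
t=4.920: state=(1.817, 2.681)

(x, y) = (1.817, 2.681)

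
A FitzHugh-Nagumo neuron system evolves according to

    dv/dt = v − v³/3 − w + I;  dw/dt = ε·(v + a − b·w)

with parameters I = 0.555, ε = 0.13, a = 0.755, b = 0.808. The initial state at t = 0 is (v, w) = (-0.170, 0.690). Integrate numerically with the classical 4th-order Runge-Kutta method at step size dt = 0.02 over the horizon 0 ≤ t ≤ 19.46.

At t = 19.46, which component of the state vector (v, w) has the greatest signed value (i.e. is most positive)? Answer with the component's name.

t=0.000: state=(-0.170, 0.690)
step 1 (dt=0.02): k1=(-0.303, 0.004), k2=(-0.306, 0.003), k3=(-0.306, 0.003), k4=(-0.309, 0.003); state += dt/6·(k1+2k2+2k3+k4)
t=0.020: state=(-0.176, 0.690)
t=0.040: state=(-0.182, 0.690)
t=0.060: state=(-0.189, 0.690)
continuing one RK4 step at a time; state shown every 50 steps (Δt=1):
t=1.000: state=(-0.652, 0.667)
t=2.000: state=(-1.346, 0.568)
t=3.000: state=(-1.620, 0.417)
t=4.000: state=(-1.605, 0.268)
t=5.000: state=(-1.532, 0.141)
t=6.000: state=(-1.449, 0.036)
t=7.000: state=(-1.364, -0.048)
t=8.000: state=(-1.279, -0.113)
t=9.000: state=(-1.192, -0.161)
t=10.000: state=(-1.102, -0.193)
t=11.000: state=(-1.006, -0.211)
t=12.000: state=(-0.902, -0.214)
t=13.000: state=(-0.778, -0.204)
t=14.000: state=(-0.617, -0.177)
t=15.000: state=(-0.366, -0.128)
t=16.000: state=(0.132, -0.040)
t=17.000: state=(1.122, 0.132)
t=18.000: state=(1.731, 0.399)
t=19.000: state=(1.722, 0.668)
t=19.460: state=(1.674, 0.779)
compare at T: v=1.674, w=0.779

largest component: v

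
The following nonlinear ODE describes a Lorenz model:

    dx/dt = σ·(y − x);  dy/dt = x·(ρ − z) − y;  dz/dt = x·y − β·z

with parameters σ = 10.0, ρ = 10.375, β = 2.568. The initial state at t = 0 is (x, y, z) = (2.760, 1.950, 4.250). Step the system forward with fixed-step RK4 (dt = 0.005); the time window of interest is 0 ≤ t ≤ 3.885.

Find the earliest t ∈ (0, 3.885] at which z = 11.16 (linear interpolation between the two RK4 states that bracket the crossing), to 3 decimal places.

t = 0.483

t=0.000: state=(2.760, 1.950, 4.250)
step 1 (dt=0.005): k1=(-8.100, 14.955, -5.532), k2=(-7.524, 14.831, -5.434), k3=(-7.541, 14.840, -5.432), k4=(-6.981, 14.724, -5.334); state += dt/6·(k1+2k2+2k3+k4)
t=0.005: state=(2.722, 2.024, 4.223)
t=0.010: state=(2.690, 2.097, 4.197)
t=0.015: state=(2.663, 2.169, 4.171)
continuing one RK4 step at a time; state shown every 40 steps (Δt=0.2):
t=0.200: state=(3.720, 4.979, 4.223)
t=0.400: state=(6.771, 8.116, 8.421)
t=0.480: state=(7.482, 7.807, 11.066)
next step: t=0.485: state=(7.497, 7.740, 11.214) — z has crossed 11.16
linear interpolation between t=0.480 (11.06637) and t=0.485 (11.21445) → t≈0.483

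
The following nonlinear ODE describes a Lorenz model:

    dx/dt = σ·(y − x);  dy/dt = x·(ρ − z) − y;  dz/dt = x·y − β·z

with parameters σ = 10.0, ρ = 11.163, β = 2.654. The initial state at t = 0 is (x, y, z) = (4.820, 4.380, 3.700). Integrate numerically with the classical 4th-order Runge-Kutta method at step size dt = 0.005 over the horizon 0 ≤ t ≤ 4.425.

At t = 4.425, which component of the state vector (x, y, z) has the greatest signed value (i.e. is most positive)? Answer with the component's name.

largest component: z

t=0.000: state=(4.820, 4.380, 3.700)
step 1 (dt=0.005): k1=(-4.400, 31.592, 11.292), k2=(-3.500, 31.295, 11.549), k3=(-3.530, 31.309, 11.553), k4=(-2.658, 31.026, 11.813); state += dt/6·(k1+2k2+2k3+k4)
t=0.005: state=(4.802, 4.537, 3.758)
t=0.010: state=(4.793, 4.690, 3.818)
t=0.015: state=(4.792, 4.842, 3.881)
continuing one RK4 step at a time; state shown every 40 steps (Δt=0.2):
t=0.200: state=(7.334, 8.947, 8.923)
t=0.400: state=(7.129, 5.227, 14.544)
t=0.600: state=(3.446, 2.311, 11.125)
t=0.800: state=(2.677, 2.879, 7.621)
t=1.000: state=(3.909, 4.911, 6.445)
t=1.200: state=(6.298, 7.406, 9.009)
t=1.400: state=(6.738, 5.920, 12.774)
t=1.600: state=(4.500, 3.558, 11.363)
t=1.800: state=(3.664, 3.736, 8.788)
t=2.000: state=(4.524, 5.239, 7.986)
t=2.200: state=(6.020, 6.593, 9.802)
t=2.400: state=(6.073, 5.550, 11.784)
t=2.600: state=(4.755, 4.199, 10.858)
t=2.800: state=(4.290, 4.382, 9.241)
t=3.000: state=(4.943, 5.430, 8.943)
t=3.200: state=(5.799, 6.039, 10.231)
t=3.400: state=(5.635, 5.278, 11.164)
t=3.600: state=(4.861, 4.565, 10.461)
t=3.800: state=(4.677, 4.789, 9.515)
t=4.000: state=(5.158, 5.464, 9.526)
t=4.200: state=(5.600, 5.670, 10.372)
t=4.400: state=(5.388, 5.152, 10.755)
t=4.425: state=(5.327, 5.080, 10.728)
compare at T: x=5.327, y=5.080, z=10.728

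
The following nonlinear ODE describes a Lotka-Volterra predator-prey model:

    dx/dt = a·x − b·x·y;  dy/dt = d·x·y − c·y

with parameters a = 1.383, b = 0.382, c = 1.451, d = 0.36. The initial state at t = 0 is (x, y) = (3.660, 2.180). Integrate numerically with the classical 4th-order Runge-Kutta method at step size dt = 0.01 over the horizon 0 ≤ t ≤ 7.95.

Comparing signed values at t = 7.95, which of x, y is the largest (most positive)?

t=0.000: state=(3.660, 2.180)
step 1 (dt=0.01): k1=(2.014, -0.291), k2=(2.021, -0.283), k3=(2.021, -0.283), k4=(2.029, -0.275); state += dt/6·(k1+2k2+2k3+k4)
t=0.010: state=(3.680, 2.177)
t=0.020: state=(3.701, 2.175)
t=0.030: state=(3.721, 2.172)
continuing one RK4 step at a time; state shown every 50 steps (Δt=0.5):
t=0.500: state=(4.820, 2.255)
t=1.000: state=(5.949, 2.896)
t=1.500: state=(6.070, 4.233)
t=2.000: state=(4.720, 5.493)
t=2.500: state=(3.253, 5.399)
t=3.000: state=(2.543, 4.354)
t=3.500: state=(2.459, 3.281)
t=4.000: state=(2.833, 2.541)
t=4.500: state=(3.624, 2.186)
t=5.000: state=(4.774, 2.244)
t=5.500: state=(5.919, 2.860)
t=6.000: state=(6.094, 4.176)
t=6.500: state=(4.781, 5.467)
t=7.000: state=(3.294, 5.426)
t=7.500: state=(2.556, 4.397)
t=7.950: state=(2.441, 3.411)
compare at T: x=2.441, y=3.411

largest component: y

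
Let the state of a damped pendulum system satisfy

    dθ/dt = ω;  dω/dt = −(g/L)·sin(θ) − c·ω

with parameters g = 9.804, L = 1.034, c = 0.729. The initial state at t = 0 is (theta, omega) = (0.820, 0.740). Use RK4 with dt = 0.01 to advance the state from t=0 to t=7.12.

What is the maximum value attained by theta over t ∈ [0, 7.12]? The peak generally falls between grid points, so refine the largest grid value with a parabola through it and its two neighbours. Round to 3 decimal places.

max theta = 0.857

t=0.000: state=(0.820, 0.740)
step 1 (dt=0.01): k1=(0.740, -7.472), k2=(0.703, -7.469), k3=(0.703, -7.467), k4=(0.665, -7.463); state += dt/6·(k1+2k2+2k3+k4)
t=0.010: state=(0.827, 0.665)
t=0.020: state=(0.833, 0.591)
t=0.030: state=(0.839, 0.516)
continuing one RK4 step at a time; state shown every 25 steps (Δt=0.25):
t=0.250: state=(0.781, -0.991)
t=0.500: state=(0.382, -2.036)
t=0.750: state=(-0.140, -1.934)
t=1.000: state=(-0.503, -0.874)
t=1.250: state=(-0.558, 0.420)
t=1.500: state=(-0.328, 1.306)
t=1.750: state=(0.028, 1.403)
t=2.000: state=(0.311, 0.767)
t=2.250: state=(0.389, -0.144)
t=2.500: state=(0.258, -0.834)
t=2.750: state=(0.017, -0.990)
t=3.000: state=(-0.192, -0.612)
t=3.250: state=(-0.268, 0.014)
t=3.500: state=(-0.195, 0.529)
t=3.750: state=(-0.034, 0.689)
t=4.000: state=(0.118, 0.469)
t=4.250: state=(0.183, 0.045)
t=4.500: state=(0.144, -0.331)
t=4.750: state=(0.037, -0.475)
t=5.000: state=(-0.071, -0.351)
t=5.250: state=(-0.125, -0.066)
t=5.500: state=(-0.105, 0.205)
t=5.750: state=(-0.035, 0.325)
t=6.000: state=(0.042, 0.259)
t=6.250: state=(0.084, 0.070)
t=6.500: state=(0.076, -0.124)
t=6.750: state=(0.030, -0.221)
t=7.000: state=(-0.023, -0.188)
t=7.120: state=(-0.043, -0.136)
largest grid value and its neighbours: theta(0.090)=0.85655, theta(0.100)=0.85695, theta(0.110)=0.85664
parabola through these three points peaks at t≈0.101 with theta≈0.85696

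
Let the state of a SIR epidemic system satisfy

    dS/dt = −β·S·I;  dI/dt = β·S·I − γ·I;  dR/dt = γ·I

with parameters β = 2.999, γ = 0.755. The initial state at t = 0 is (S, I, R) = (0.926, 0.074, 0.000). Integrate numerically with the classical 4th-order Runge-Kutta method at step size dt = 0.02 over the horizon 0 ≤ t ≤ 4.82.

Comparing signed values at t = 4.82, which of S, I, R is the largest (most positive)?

largest component: R

t=0.000: state=(0.926, 0.074, 0.000)
step 1 (dt=0.02): k1=(-0.206, 0.150, 0.056), k2=(-0.209, 0.152, 0.057), k3=(-0.209, 0.152, 0.057), k4=(-0.213, 0.155, 0.058); state += dt/6·(k1+2k2+2k3+k4)
t=0.020: state=(0.922, 0.077, 0.001)
t=0.040: state=(0.917, 0.080, 0.002)
t=0.060: state=(0.913, 0.083, 0.004)
continuing one RK4 step at a time; state shown every 10 steps (Δt=0.2):
t=0.200: state=(0.877, 0.109, 0.014)
t=0.400: state=(0.810, 0.156, 0.034)
t=0.600: state=(0.726, 0.213, 0.061)
t=0.800: state=(0.627, 0.275, 0.098)
t=1.000: state=(0.522, 0.334, 0.144)
t=1.200: state=(0.421, 0.380, 0.198)
t=1.400: state=(0.332, 0.410, 0.258)
t=1.600: state=(0.259, 0.420, 0.321)
t=1.800: state=(0.201, 0.414, 0.384)
t=2.000: state=(0.158, 0.397, 0.446)
t=2.200: state=(0.125, 0.371, 0.504)
t=2.400: state=(0.101, 0.341, 0.558)
t=2.600: state=(0.083, 0.310, 0.607)
t=2.800: state=(0.070, 0.279, 0.651)
t=3.000: state=(0.059, 0.249, 0.691)
t=3.200: state=(0.052, 0.222, 0.727)
t=3.400: state=(0.046, 0.196, 0.758)
t=3.600: state=(0.041, 0.173, 0.786)
t=3.800: state=(0.037, 0.152, 0.811)
t=4.000: state=(0.034, 0.134, 0.832)
t=4.200: state=(0.032, 0.117, 0.851)
t=4.400: state=(0.029, 0.103, 0.868)
t=4.600: state=(0.028, 0.090, 0.882)
t=4.800: state=(0.026, 0.079, 0.895)
t=4.820: state=(0.026, 0.078, 0.896)
compare at T: S=0.026, I=0.078, R=0.896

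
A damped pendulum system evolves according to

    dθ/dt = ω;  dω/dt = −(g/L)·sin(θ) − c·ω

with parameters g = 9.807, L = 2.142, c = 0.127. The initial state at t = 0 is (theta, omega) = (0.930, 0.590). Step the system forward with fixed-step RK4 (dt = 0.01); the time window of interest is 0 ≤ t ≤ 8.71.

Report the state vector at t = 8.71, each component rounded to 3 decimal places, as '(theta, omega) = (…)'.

(theta, omega) = (0.182, 1.100)

t=0.000: state=(0.930, 0.590)
step 1 (dt=0.01): k1=(0.590, -3.745), k2=(0.571, -3.751), k3=(0.571, -3.751), k4=(0.552, -3.756); state += dt/6·(k1+2k2+2k3+k4)
t=0.010: state=(0.936, 0.552)
t=0.020: state=(0.941, 0.515)
t=0.030: state=(0.946, 0.477)
continuing one RK4 step at a time; state shown every 50 steps (Δt=0.5):
t=0.500: state=(0.760, -1.208)
t=1.000: state=(-0.092, -1.889)
t=1.500: state=(-0.804, -0.729)
t=2.000: state=(-0.735, 0.967)
t=2.500: state=(0.009, 1.735)
t=3.000: state=(0.698, 0.786)
t=3.500: state=(0.692, -0.792)
t=4.000: state=(0.038, -1.582)
t=4.500: state=(-0.612, -0.790)
t=5.000: state=(-0.641, 0.667)
t=5.500: state=(-0.060, 1.438)
t=6.000: state=(0.543, 0.759)
t=6.500: state=(0.588, -0.580)
t=7.000: state=(0.067, -1.307)
t=7.500: state=(-0.488, -0.708)
t=8.000: state=(-0.535, 0.520)
t=8.500: state=(-0.063, 1.189)
t=8.710: state=(0.182, 1.100)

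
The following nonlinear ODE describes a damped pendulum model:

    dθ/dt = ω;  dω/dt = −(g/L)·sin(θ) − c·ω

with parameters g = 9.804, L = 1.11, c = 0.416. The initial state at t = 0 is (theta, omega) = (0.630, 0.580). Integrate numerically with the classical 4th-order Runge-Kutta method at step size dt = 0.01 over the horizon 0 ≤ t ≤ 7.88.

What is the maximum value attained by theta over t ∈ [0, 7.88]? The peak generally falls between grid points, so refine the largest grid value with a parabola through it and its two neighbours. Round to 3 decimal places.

max theta = 0.661

t=0.000: state=(0.630, 0.580)
step 1 (dt=0.01): k1=(0.580, -5.445), k2=(0.553, -5.454), k3=(0.553, -5.453), k4=(0.525, -5.462); state += dt/6·(k1+2k2+2k3+k4)
t=0.010: state=(0.636, 0.525)
t=0.020: state=(0.641, 0.471)
t=0.030: state=(0.645, 0.416)
continuing one RK4 step at a time; state shown every 50 steps (Δt=0.5):
t=0.500: state=(0.298, -1.608)
t=1.000: state=(-0.445, -0.836)
t=1.500: state=(-0.334, 1.131)
t=2.000: state=(0.294, 0.914)
t=2.500: state=(0.327, -0.744)
t=3.000: state=(-0.177, -0.885)
t=3.500: state=(-0.297, 0.446)
t=4.000: state=(0.091, 0.800)
t=4.500: state=(0.257, -0.224)
t=5.000: state=(-0.030, -0.689)
t=5.500: state=(-0.213, 0.066)
t=6.000: state=(-0.011, 0.571)
t=6.500: state=(0.171, 0.040)
t=7.000: state=(0.037, -0.457)
t=7.500: state=(-0.133, -0.108)
t=7.880: state=(-0.091, 0.294)
largest grid value and its neighbours: theta(0.100)=0.66063, theta(0.110)=0.66069, theta(0.120)=0.66020
parabola through these three points peaks at t≈0.106 with theta≈0.66073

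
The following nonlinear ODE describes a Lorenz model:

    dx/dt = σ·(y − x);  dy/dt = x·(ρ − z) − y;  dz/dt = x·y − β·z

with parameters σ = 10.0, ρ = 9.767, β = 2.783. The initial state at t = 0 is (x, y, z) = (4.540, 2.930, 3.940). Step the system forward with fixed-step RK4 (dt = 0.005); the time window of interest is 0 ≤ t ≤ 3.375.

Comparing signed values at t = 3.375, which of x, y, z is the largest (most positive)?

t=0.000: state=(4.540, 2.930, 3.940)
step 1 (dt=0.005): k1=(-16.100, 23.525, 2.337), k2=(-15.109, 23.205, 2.468), k3=(-15.142, 23.219, 2.471), k4=(-14.182, 22.912, 2.599); state += dt/6·(k1+2k2+2k3+k4)
t=0.005: state=(4.464, 3.046, 3.952)
t=0.010: state=(4.398, 3.159, 3.966)
t=0.015: state=(4.340, 3.270, 3.981)
continuing one RK4 step at a time; state shown every 40 steps (Δt=0.2):
t=0.200: state=(5.301, 6.560, 5.798)
t=0.400: state=(7.051, 7.020, 10.590)
t=0.600: state=(5.166, 3.856, 11.160)
t=0.800: state=(3.432, 3.089, 8.419)
t=1.000: state=(3.584, 4.011, 6.647)
t=1.200: state=(4.881, 5.658, 7.019)
t=1.400: state=(6.037, 6.221, 9.339)
t=1.600: state=(5.416, 4.770, 10.284)
t=1.800: state=(4.294, 3.951, 8.965)
t=2.000: state=(4.174, 4.369, 7.743)
t=2.200: state=(4.868, 5.293, 7.820)
t=2.400: state=(5.507, 5.633, 8.989)
t=2.600: state=(5.268, 4.961, 9.594)
t=2.800: state=(4.657, 4.435, 8.986)
t=3.000: state=(4.524, 4.609, 8.265)
t=3.200: state=(4.884, 5.112, 8.258)
t=3.375: state=(5.209, 5.317, 8.774)
compare at T: x=5.209, y=5.317, z=8.774

largest component: z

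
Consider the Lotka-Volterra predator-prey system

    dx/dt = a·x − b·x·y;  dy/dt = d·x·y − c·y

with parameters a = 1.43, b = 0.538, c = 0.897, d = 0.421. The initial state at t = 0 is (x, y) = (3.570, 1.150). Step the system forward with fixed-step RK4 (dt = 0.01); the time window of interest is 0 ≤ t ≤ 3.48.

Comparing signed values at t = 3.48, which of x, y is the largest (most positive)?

t=0.000: state=(3.570, 1.150)
step 1 (dt=0.01): k1=(2.896, 0.697), k2=(2.901, 0.706), k3=(2.901, 0.706), k4=(2.906, 0.715); state += dt/6·(k1+2k2+2k3+k4)
t=0.010: state=(3.599, 1.157)
t=0.020: state=(3.628, 1.164)
t=0.030: state=(3.657, 1.172)
continuing one RK4 step at a time; state shown every 20 steps (Δt=0.2):
t=0.200: state=(4.162, 1.331)
t=0.400: state=(4.732, 1.618)
t=0.600: state=(5.177, 2.055)
t=0.800: state=(5.351, 2.682)
t=1.000: state=(5.116, 3.494)
t=1.200: state=(4.457, 4.381)
t=1.400: state=(3.548, 5.133)
t=1.600: state=(2.647, 5.564)
t=1.800: state=(1.924, 5.628)
t=2.000: state=(1.411, 5.406)
t=2.200: state=(1.072, 5.011)
t=2.400: state=(0.853, 4.538)
t=2.600: state=(0.715, 4.050)
t=2.800: state=(0.632, 3.581)
t=3.000: state=(0.586, 3.150)
t=3.200: state=(0.567, 2.763)
t=3.400: state=(0.572, 2.422)
t=3.480: state=(0.579, 2.299)
compare at T: x=0.579, y=2.299

largest component: y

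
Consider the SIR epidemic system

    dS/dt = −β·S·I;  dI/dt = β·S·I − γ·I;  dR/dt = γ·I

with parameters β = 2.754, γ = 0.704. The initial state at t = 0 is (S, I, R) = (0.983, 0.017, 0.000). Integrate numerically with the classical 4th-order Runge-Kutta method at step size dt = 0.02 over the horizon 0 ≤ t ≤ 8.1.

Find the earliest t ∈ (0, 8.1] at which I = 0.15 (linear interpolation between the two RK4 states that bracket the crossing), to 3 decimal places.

t=0.000: state=(0.983, 0.017, 0.000)
step 1 (dt=0.02): k1=(-0.046, 0.034, 0.012), k2=(-0.047, 0.035, 0.012), k3=(-0.047, 0.035, 0.012), k4=(-0.048, 0.035, 0.012); state += dt/6·(k1+2k2+2k3+k4)
t=0.020: state=(0.982, 0.018, 0.000)
t=0.040: state=(0.981, 0.018, 0.000)
t=0.060: state=(0.980, 0.019, 0.001)
continuing one RK4 step at a time; state shown every 25 steps (Δt=0.5):
t=0.500: state=(0.945, 0.045, 0.010)
t=1.000: state=(0.853, 0.111, 0.036)
t=1.180: state=(0.801, 0.147, 0.052)
next step: t=1.200: state=(0.794, 0.151, 0.055) — I has crossed 0.15
linear interpolation between t=1.180 (0.14693) and t=1.200 (0.15138) → t≈1.194

t = 1.194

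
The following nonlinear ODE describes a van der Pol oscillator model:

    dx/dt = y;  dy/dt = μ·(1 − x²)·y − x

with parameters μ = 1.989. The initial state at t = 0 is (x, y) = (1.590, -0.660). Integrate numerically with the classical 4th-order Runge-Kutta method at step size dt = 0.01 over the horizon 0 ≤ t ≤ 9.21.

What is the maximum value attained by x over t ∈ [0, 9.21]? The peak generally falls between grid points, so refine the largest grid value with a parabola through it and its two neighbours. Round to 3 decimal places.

t=0.000: state=(1.590, -0.660)
step 1 (dt=0.01): k1=(-0.660, 0.416), k2=(-0.658, 0.399), k3=(-0.658, 0.400), k4=(-0.656, 0.383); state += dt/6·(k1+2k2+2k3+k4)
t=0.010: state=(1.583, -0.656)
t=0.020: state=(1.577, -0.652)
t=0.030: state=(1.570, -0.649)
continuing one RK4 step at a time; state shown every 50 steps (Δt=0.5):
t=0.500: state=(1.266, -0.700)
t=1.000: state=(0.830, -1.134)
t=1.500: state=(-0.054, -2.740)
t=2.000: state=(-1.718, -2.237)
t=2.500: state=(-2.010, 0.183)
t=3.000: state=(-1.863, 0.350)
t=3.500: state=(-1.671, 0.422)
t=4.000: state=(-1.434, 0.535)
t=4.500: state=(-1.115, 0.776)
t=5.000: state=(-0.587, 1.480)
t=5.500: state=(0.640, 3.647)
t=6.000: state=(1.966, 0.696)
t=6.500: state=(1.963, -0.285)
t=7.000: state=(1.794, -0.376)
t=7.500: state=(1.587, -0.457)
t=8.000: state=(1.326, -0.604)
t=8.500: state=(0.951, -0.951)
t=9.000: state=(0.248, -2.112)
t=9.210: state=(-0.302, -3.176)
largest grid value and its neighbours: x(6.180)=2.01975, x(6.190)=2.01981, x(6.200)=2.01968
parabola through these three points peaks at t≈6.188 with x≈2.01981

max x = 2.020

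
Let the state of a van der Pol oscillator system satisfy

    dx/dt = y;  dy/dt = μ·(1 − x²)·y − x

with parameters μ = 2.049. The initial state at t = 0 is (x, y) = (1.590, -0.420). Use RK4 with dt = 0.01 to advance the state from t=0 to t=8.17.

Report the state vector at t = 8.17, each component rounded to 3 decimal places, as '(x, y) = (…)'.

(x, y) = (1.355, -0.572)

t=0.000: state=(1.590, -0.420)
step 1 (dt=0.01): k1=(-0.420, -0.275), k2=(-0.421, -0.274), k3=(-0.421, -0.274), k4=(-0.423, -0.274); state += dt/6·(k1+2k2+2k3+k4)
t=0.010: state=(1.586, -0.423)
t=0.020: state=(1.582, -0.425)
t=0.030: state=(1.577, -0.428)
continuing one RK4 step at a time; state shown every 50 steps (Δt=0.5):
t=0.500: state=(1.344, -0.574)
t=1.000: state=(0.990, -0.893)
t=1.500: state=(0.338, -1.947)
t=2.000: state=(-1.218, -3.700)
t=2.500: state=(-2.019, -0.060)
t=3.000: state=(-1.915, 0.318)
t=3.500: state=(-1.738, 0.386)
t=4.000: state=(-1.525, 0.475)
t=4.500: state=(-1.250, 0.647)
t=5.000: state=(-0.835, 1.092)
t=5.500: state=(0.024, 2.690)
t=6.000: state=(1.705, 2.314)
t=6.500: state=(2.007, -0.180)
t=7.000: state=(1.863, -0.342)
t=7.500: state=(1.676, -0.409)
t=8.000: state=(1.447, -0.516)
t=8.170: state=(1.355, -0.572)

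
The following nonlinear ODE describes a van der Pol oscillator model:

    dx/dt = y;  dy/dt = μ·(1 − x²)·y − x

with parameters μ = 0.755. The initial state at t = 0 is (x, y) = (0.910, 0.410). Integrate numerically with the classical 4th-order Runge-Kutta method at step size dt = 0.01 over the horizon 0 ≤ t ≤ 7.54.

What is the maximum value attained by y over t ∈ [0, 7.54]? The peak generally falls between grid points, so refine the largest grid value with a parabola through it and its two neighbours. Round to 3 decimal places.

t=0.000: state=(0.910, 0.410)
step 1 (dt=0.01): k1=(0.410, -0.857), k2=(0.406, -0.861), k3=(0.406, -0.861), k4=(0.401, -0.864); state += dt/6·(k1+2k2+2k3+k4)
t=0.010: state=(0.914, 0.401)
t=0.020: state=(0.918, 0.393)
t=0.030: state=(0.922, 0.384)
continuing one RK4 step at a time; state shown every 25 steps (Δt=0.25):
t=0.250: state=(0.984, 0.178)
t=0.500: state=(0.998, -0.071)
t=0.750: state=(0.949, -0.318)
t=1.000: state=(0.839, -0.559)
t=1.250: state=(0.669, -0.804)
t=1.500: state=(0.436, -1.065)
t=1.750: state=(0.135, -1.345)
t=2.000: state=(-0.235, -1.609)
t=2.250: state=(-0.659, -1.749)
t=2.500: state=(-1.086, -1.602)
t=2.750: state=(-1.433, -1.129)
t=3.000: state=(-1.640, -0.529)
t=3.250: state=(-1.705, -0.019)
t=3.500: state=(-1.662, 0.343)
t=3.750: state=(-1.542, 0.603)
t=4.000: state=(-1.364, 0.818)
t=4.250: state=(-1.133, 1.033)
t=4.500: state=(-0.844, 1.285)
t=4.750: state=(-0.485, 1.601)
t=5.000: state=(-0.038, 1.977)
t=5.250: state=(0.500, 2.296)
t=5.500: state=(1.079, 2.251)
t=5.750: state=(1.574, 1.624)
t=6.000: state=(1.870, 0.748)
t=6.250: state=(1.966, 0.070)
t=6.500: state=(1.928, -0.338)
t=6.750: state=(1.811, -0.585)
t=7.000: state=(1.641, -0.764)
t=7.250: state=(1.429, -0.931)
t=7.500: state=(1.174, -1.123)
t=7.540: state=(1.128, -1.157)
largest grid value and its neighbours: y(5.350)=2.34258, y(5.360)=2.34304, y(5.370)=2.34265
parabola through these three points peaks at t≈5.360 with y≈2.34305

max y = 2.343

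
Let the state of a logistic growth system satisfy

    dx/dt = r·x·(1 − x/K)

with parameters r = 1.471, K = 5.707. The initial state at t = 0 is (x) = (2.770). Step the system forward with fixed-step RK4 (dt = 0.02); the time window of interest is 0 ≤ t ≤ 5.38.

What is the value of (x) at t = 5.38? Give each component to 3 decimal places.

t=0.000: state=(2.770)
step 1 (dt=0.02): k1=(2.097), k2=(2.098), k3=(2.098), k4=(2.098); state += dt/6·(k1+2k2+2k3+k4)
t=0.020: state=(2.812)
t=0.040: state=(2.854)
t=0.060: state=(2.896)
continuing one RK4 step at a time; state shown every 10 steps (Δt=0.2):
t=0.200: state=(3.188)
t=0.400: state=(3.592)
t=0.600: state=(3.967)
t=0.800: state=(4.301)
t=1.000: state=(4.589)
t=1.200: state=(4.830)
t=1.400: state=(5.027)
t=1.600: state=(5.185)
t=1.800: state=(5.308)
t=2.000: state=(5.405)
t=2.200: state=(5.479)
t=2.400: state=(5.535)
t=2.600: state=(5.578)
t=2.800: state=(5.610)
t=3.000: state=(5.635)
t=3.200: state=(5.653)
t=3.400: state=(5.667)
t=3.600: state=(5.677)
t=3.800: state=(5.684)
t=4.000: state=(5.690)
t=4.200: state=(5.694)
t=4.400: state=(5.698)
t=4.600: state=(5.700)
t=4.800: state=(5.702)
t=5.000: state=(5.703)
t=5.200: state=(5.704)
t=5.380: state=(5.705)

(x) = (5.705)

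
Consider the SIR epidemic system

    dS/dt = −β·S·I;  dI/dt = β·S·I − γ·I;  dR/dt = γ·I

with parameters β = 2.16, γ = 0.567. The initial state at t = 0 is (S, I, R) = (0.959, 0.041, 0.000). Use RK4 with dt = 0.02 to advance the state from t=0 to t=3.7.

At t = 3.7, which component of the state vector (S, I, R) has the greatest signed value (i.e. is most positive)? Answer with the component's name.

t=0.000: state=(0.959, 0.041, 0.000)
step 1 (dt=0.02): k1=(-0.085, 0.062, 0.023), k2=(-0.086, 0.063, 0.024), k3=(-0.086, 0.063, 0.024), k4=(-0.087, 0.063, 0.024); state += dt/6·(k1+2k2+2k3+k4)
t=0.020: state=(0.957, 0.042, 0.000)
t=0.040: state=(0.956, 0.044, 0.001)
t=0.060: state=(0.954, 0.045, 0.001)
continuing one RK4 step at a time; state shown every 10 steps (Δt=0.2):
t=0.200: state=(0.939, 0.055, 0.005)
t=0.400: state=(0.914, 0.074, 0.013)
t=0.600: state=(0.881, 0.097, 0.022)
t=0.800: state=(0.840, 0.125, 0.035)
t=1.000: state=(0.790, 0.159, 0.051)
t=1.200: state=(0.732, 0.197, 0.071)
t=1.400: state=(0.666, 0.238, 0.096)
t=1.600: state=(0.595, 0.280, 0.125)
t=1.800: state=(0.523, 0.318, 0.159)
t=2.000: state=(0.453, 0.350, 0.197)
t=2.200: state=(0.387, 0.375, 0.238)
t=2.400: state=(0.328, 0.390, 0.282)
t=2.600: state=(0.277, 0.397, 0.326)
t=2.800: state=(0.233, 0.396, 0.371)
t=3.000: state=(0.197, 0.387, 0.416)
t=3.200: state=(0.167, 0.374, 0.459)
t=3.400: state=(0.142, 0.357, 0.501)
t=3.600: state=(0.123, 0.337, 0.540)
t=3.700: state=(0.114, 0.327, 0.559)
compare at T: S=0.114, I=0.327, R=0.559

largest component: R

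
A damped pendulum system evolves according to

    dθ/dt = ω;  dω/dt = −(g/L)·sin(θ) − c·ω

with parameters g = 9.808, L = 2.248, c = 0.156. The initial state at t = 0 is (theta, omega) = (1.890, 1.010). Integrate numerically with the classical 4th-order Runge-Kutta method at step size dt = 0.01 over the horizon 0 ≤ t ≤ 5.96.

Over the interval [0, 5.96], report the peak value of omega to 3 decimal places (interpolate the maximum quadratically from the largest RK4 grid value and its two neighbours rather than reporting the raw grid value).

t=0.000: state=(1.890, 1.010)
step 1 (dt=0.01): k1=(1.010, -4.300), k2=(0.988, -4.290), k3=(0.989, -4.290), k4=(0.967, -4.280); state += dt/6·(k1+2k2+2k3+k4)
t=0.010: state=(1.900, 0.967)
t=0.020: state=(1.909, 0.924)
t=0.030: state=(1.918, 0.882)
continuing one RK4 step at a time; state shown every 20 steps (Δt=0.2):
t=0.200: state=(2.008, 0.186)
t=0.400: state=(1.967, -0.601)
t=0.600: state=(1.767, -1.400)
t=0.800: state=(1.406, -2.211)
t=1.000: state=(0.889, -2.921)
t=1.200: state=(0.260, -3.294)
t=1.400: state=(-0.392, -3.133)
t=1.600: state=(-0.961, -2.498)
t=1.800: state=(-1.376, -1.632)
t=2.000: state=(-1.612, -0.726)
t=2.200: state=(-1.668, 0.152)
t=2.400: state=(-1.552, 1.005)
t=2.600: state=(-1.269, 1.821)
t=2.800: state=(-0.832, 2.509)
t=3.000: state=(-0.286, 2.885)
t=3.200: state=(0.290, 2.792)
t=3.400: state=(0.801, 2.258)
t=3.600: state=(1.176, 1.469)
t=3.800: state=(1.384, 0.598)
t=4.000: state=(1.416, -0.269)
t=4.200: state=(1.278, -1.100)
t=4.400: state=(0.982, -1.845)
t=4.600: state=(0.554, -2.385)
t=4.800: state=(0.052, -2.567)
t=5.000: state=(-0.444, -2.318)
t=5.200: state=(-0.852, -1.724)
t=5.400: state=(-1.121, -0.950)
t=5.600: state=(-1.229, -0.124)
t=5.800: state=(-1.172, 0.684)
t=5.960: state=(-1.014, 1.282)
largest grid value and its neighbours: omega(3.050)=2.90900, omega(3.060)=2.90996, omega(3.070)=2.90965
parabola through these three points peaks at t≈3.063 with omega≈2.91000

max omega = 2.910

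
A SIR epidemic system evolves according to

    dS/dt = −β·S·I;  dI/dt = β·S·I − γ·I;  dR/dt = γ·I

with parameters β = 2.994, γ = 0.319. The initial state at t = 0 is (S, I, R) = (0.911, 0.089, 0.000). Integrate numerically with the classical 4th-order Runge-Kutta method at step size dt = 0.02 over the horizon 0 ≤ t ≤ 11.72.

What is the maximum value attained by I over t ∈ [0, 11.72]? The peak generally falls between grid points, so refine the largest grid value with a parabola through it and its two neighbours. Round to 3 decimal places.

t=0.000: state=(0.911, 0.089, 0.000)
step 1 (dt=0.02): k1=(-0.243, 0.214, 0.028), k2=(-0.248, 0.219, 0.029), k3=(-0.248, 0.219, 0.029), k4=(-0.253, 0.224, 0.030); state += dt/6·(k1+2k2+2k3+k4)
t=0.020: state=(0.906, 0.093, 0.001)
t=0.040: state=(0.901, 0.098, 0.001)
t=0.060: state=(0.895, 0.103, 0.002)
continuing one RK4 step at a time; state shown every 25 steps (Δt=0.5):
t=0.500: state=(0.713, 0.261, 0.026)
t=1.000: state=(0.399, 0.513, 0.088)
t=1.500: state=(0.163, 0.654, 0.183)
t=2.000: state=(0.061, 0.651, 0.289)
t=2.500: state=(0.024, 0.588, 0.388)
t=3.000: state=(0.010, 0.514, 0.476)
t=3.500: state=(0.005, 0.443, 0.552)
t=4.000: state=(0.003, 0.380, 0.618)
t=4.500: state=(0.002, 0.325, 0.674)
t=5.000: state=(0.001, 0.277, 0.722)
t=5.500: state=(0.001, 0.237, 0.762)
t=6.000: state=(0.001, 0.202, 0.797)
t=6.500: state=(0.000, 0.172, 0.827)
t=7.000: state=(0.000, 0.147, 0.853)
t=7.500: state=(0.000, 0.125, 0.874)
t=8.000: state=(0.000, 0.107, 0.893)
t=8.500: state=(0.000, 0.091, 0.909)
t=9.000: state=(0.000, 0.078, 0.922)
t=9.500: state=(0.000, 0.066, 0.934)
t=10.000: state=(0.000, 0.057, 0.943)
t=10.500: state=(0.000, 0.048, 0.952)
t=11.000: state=(0.000, 0.041, 0.959)
t=11.500: state=(0.000, 0.035, 0.965)
t=11.720: state=(0.000, 0.033, 0.967)
largest grid value and its neighbours: I(1.700)=0.66477, I(1.720)=0.66480, I(1.740)=0.66467
parabola through these three points peaks at t≈1.714 with I≈0.66481

max I = 0.665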